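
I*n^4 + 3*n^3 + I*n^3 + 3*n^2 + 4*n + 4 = (n - 2*I)^2*(n + I)*(I*n + I)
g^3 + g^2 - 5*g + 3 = (g - 1)^2*(g + 3)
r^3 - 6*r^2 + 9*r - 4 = (r - 4)*(r - 1)^2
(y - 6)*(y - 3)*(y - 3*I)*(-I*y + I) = -I*y^4 - 3*y^3 + 10*I*y^3 + 30*y^2 - 27*I*y^2 - 81*y + 18*I*y + 54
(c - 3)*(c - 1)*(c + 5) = c^3 + c^2 - 17*c + 15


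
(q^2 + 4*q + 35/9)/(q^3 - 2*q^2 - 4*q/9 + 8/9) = (9*q^2 + 36*q + 35)/(9*q^3 - 18*q^2 - 4*q + 8)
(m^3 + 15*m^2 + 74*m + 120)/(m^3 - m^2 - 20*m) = (m^2 + 11*m + 30)/(m*(m - 5))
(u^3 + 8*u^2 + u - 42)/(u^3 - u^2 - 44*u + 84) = (u + 3)/(u - 6)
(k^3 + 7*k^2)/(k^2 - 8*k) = k*(k + 7)/(k - 8)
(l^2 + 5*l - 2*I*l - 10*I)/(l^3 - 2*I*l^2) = (l + 5)/l^2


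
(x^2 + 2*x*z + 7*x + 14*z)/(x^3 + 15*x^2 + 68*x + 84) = (x + 2*z)/(x^2 + 8*x + 12)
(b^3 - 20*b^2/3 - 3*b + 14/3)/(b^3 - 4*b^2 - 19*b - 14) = (b - 2/3)/(b + 2)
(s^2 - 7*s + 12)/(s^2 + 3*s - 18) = (s - 4)/(s + 6)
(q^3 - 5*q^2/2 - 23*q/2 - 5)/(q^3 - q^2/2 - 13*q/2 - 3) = (q - 5)/(q - 3)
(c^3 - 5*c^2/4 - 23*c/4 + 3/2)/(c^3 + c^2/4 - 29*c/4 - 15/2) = (4*c - 1)/(4*c + 5)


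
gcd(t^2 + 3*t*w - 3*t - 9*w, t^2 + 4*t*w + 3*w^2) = t + 3*w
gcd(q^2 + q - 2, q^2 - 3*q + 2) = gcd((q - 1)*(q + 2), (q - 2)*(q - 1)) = q - 1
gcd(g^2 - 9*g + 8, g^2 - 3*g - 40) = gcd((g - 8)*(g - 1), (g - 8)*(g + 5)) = g - 8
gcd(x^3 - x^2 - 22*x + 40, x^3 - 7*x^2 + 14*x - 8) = x^2 - 6*x + 8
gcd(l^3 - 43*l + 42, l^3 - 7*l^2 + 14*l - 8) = l - 1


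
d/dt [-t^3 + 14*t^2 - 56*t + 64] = -3*t^2 + 28*t - 56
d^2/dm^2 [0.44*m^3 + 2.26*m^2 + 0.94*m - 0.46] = 2.64*m + 4.52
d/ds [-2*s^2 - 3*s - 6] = -4*s - 3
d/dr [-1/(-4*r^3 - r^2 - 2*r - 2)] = 2*(-6*r^2 - r - 1)/(4*r^3 + r^2 + 2*r + 2)^2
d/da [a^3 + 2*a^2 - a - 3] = 3*a^2 + 4*a - 1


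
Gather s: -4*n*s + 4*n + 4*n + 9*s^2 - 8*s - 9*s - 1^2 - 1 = 8*n + 9*s^2 + s*(-4*n - 17) - 2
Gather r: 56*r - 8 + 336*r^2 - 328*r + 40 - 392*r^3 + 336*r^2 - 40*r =-392*r^3 + 672*r^2 - 312*r + 32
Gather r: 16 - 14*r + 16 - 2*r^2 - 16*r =-2*r^2 - 30*r + 32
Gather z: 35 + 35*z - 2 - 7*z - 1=28*z + 32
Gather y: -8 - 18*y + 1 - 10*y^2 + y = -10*y^2 - 17*y - 7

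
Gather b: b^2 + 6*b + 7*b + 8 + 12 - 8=b^2 + 13*b + 12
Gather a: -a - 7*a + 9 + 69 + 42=120 - 8*a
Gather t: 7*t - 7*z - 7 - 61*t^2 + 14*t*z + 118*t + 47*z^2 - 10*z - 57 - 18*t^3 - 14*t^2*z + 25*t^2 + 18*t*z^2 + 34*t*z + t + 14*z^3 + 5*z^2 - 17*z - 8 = -18*t^3 + t^2*(-14*z - 36) + t*(18*z^2 + 48*z + 126) + 14*z^3 + 52*z^2 - 34*z - 72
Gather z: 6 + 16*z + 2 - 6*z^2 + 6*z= -6*z^2 + 22*z + 8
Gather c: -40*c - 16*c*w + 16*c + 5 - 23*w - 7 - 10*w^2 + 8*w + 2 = c*(-16*w - 24) - 10*w^2 - 15*w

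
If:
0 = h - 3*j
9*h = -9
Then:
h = -1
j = -1/3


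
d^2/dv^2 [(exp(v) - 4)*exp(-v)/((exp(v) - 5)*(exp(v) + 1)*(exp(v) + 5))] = (9*exp(7*v) - 53*exp(6*v) - 138*exp(5*v) + 1314*exp(4*v) + 1725*exp(3*v) - 10425*exp(2*v) - 7500*exp(v) - 2500)*exp(-v)/(exp(9*v) + 3*exp(8*v) - 72*exp(7*v) - 224*exp(6*v) + 1650*exp(5*v) + 5550*exp(4*v) - 10000*exp(3*v) - 45000*exp(2*v) - 46875*exp(v) - 15625)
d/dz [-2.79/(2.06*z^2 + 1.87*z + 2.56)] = (11.4948*z + 5.2173)/(2.06*z^2 + 1.87*z + 2.56)^2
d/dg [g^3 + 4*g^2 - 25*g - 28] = 3*g^2 + 8*g - 25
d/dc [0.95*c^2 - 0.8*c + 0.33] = 1.9*c - 0.8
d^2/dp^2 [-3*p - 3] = 0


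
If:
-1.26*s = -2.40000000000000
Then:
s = 1.90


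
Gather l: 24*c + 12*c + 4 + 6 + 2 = 36*c + 12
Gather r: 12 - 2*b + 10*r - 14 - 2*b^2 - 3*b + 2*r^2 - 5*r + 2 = -2*b^2 - 5*b + 2*r^2 + 5*r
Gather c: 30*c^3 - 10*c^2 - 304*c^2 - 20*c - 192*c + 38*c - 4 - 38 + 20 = 30*c^3 - 314*c^2 - 174*c - 22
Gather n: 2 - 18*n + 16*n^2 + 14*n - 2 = 16*n^2 - 4*n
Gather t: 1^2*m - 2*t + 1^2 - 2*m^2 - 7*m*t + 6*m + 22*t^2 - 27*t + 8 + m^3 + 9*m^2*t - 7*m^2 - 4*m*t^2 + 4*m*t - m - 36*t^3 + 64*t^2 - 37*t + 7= m^3 - 9*m^2 + 6*m - 36*t^3 + t^2*(86 - 4*m) + t*(9*m^2 - 3*m - 66) + 16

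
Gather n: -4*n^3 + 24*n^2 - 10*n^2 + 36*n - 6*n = -4*n^3 + 14*n^2 + 30*n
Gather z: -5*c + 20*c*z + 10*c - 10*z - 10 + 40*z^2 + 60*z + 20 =5*c + 40*z^2 + z*(20*c + 50) + 10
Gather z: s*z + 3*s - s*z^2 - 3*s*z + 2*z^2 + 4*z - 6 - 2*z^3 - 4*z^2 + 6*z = 3*s - 2*z^3 + z^2*(-s - 2) + z*(10 - 2*s) - 6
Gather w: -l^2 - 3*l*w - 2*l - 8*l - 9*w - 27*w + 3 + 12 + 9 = -l^2 - 10*l + w*(-3*l - 36) + 24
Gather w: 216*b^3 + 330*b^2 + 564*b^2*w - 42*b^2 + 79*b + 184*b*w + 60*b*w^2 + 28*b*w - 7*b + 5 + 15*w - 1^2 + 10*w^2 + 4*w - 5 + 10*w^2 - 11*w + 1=216*b^3 + 288*b^2 + 72*b + w^2*(60*b + 20) + w*(564*b^2 + 212*b + 8)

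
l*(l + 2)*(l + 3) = l^3 + 5*l^2 + 6*l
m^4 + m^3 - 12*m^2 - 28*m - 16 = (m - 4)*(m + 1)*(m + 2)^2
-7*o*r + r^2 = r*(-7*o + r)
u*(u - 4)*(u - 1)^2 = u^4 - 6*u^3 + 9*u^2 - 4*u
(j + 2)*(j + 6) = j^2 + 8*j + 12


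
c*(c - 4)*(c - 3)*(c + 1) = c^4 - 6*c^3 + 5*c^2 + 12*c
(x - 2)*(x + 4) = x^2 + 2*x - 8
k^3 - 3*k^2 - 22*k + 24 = (k - 6)*(k - 1)*(k + 4)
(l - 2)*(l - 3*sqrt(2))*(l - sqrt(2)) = l^3 - 4*sqrt(2)*l^2 - 2*l^2 + 6*l + 8*sqrt(2)*l - 12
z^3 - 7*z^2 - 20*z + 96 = (z - 8)*(z - 3)*(z + 4)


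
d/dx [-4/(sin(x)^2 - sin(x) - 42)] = 4*(2*sin(x) - 1)*cos(x)/(sin(x) + cos(x)^2 + 41)^2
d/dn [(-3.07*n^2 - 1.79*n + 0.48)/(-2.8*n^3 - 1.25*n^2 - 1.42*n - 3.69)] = (-8.596*n^4 - 10.024*n^3 + 6.1539*n^2 + 23.8566*n + 7.2867)/(7.84*n^6 + 7.0*n^5 + 9.5145*n^4 + 24.214*n^3 + 11.2414*n^2 + 10.4796*n + 13.6161)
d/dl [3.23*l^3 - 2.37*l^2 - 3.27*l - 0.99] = 9.69*l^2 - 4.74*l - 3.27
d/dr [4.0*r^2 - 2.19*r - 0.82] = 8.0*r - 2.19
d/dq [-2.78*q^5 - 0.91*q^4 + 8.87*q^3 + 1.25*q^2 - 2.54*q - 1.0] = -13.9*q^4 - 3.64*q^3 + 26.61*q^2 + 2.5*q - 2.54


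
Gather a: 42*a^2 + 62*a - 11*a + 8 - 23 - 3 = 42*a^2 + 51*a - 18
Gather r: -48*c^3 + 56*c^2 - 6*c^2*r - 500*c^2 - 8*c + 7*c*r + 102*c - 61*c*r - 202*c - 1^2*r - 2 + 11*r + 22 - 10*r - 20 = -48*c^3 - 444*c^2 - 108*c + r*(-6*c^2 - 54*c)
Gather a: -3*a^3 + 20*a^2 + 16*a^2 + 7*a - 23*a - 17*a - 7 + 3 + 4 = -3*a^3 + 36*a^2 - 33*a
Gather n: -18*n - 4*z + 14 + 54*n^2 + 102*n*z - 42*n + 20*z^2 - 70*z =54*n^2 + n*(102*z - 60) + 20*z^2 - 74*z + 14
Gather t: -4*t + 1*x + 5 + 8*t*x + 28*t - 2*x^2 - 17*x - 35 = t*(8*x + 24) - 2*x^2 - 16*x - 30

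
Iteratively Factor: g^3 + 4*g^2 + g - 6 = (g + 3)*(g^2 + g - 2) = (g - 1)*(g + 3)*(g + 2)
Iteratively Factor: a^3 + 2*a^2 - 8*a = (a)*(a^2 + 2*a - 8) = a*(a - 2)*(a + 4)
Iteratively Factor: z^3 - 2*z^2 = (z - 2)*(z^2) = z*(z - 2)*(z)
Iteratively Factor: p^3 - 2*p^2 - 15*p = (p + 3)*(p^2 - 5*p) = (p - 5)*(p + 3)*(p)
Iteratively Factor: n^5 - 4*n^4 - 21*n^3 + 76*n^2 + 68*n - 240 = (n + 2)*(n^4 - 6*n^3 - 9*n^2 + 94*n - 120) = (n + 2)*(n + 4)*(n^3 - 10*n^2 + 31*n - 30) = (n - 2)*(n + 2)*(n + 4)*(n^2 - 8*n + 15) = (n - 3)*(n - 2)*(n + 2)*(n + 4)*(n - 5)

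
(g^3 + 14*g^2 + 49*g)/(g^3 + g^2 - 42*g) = (g + 7)/(g - 6)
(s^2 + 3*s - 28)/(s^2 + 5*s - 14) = (s - 4)/(s - 2)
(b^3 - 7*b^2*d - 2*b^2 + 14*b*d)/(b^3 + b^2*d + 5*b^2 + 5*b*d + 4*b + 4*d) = b*(b^2 - 7*b*d - 2*b + 14*d)/(b^3 + b^2*d + 5*b^2 + 5*b*d + 4*b + 4*d)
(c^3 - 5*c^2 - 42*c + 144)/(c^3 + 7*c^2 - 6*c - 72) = (c - 8)/(c + 4)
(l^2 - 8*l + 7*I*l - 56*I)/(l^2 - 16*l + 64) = (l + 7*I)/(l - 8)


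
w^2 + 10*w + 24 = (w + 4)*(w + 6)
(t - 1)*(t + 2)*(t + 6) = t^3 + 7*t^2 + 4*t - 12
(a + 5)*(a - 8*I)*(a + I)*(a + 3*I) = a^4 + 5*a^3 - 4*I*a^3 + 29*a^2 - 20*I*a^2 + 145*a + 24*I*a + 120*I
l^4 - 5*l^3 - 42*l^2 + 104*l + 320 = (l - 8)*(l - 4)*(l + 2)*(l + 5)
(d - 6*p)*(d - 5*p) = d^2 - 11*d*p + 30*p^2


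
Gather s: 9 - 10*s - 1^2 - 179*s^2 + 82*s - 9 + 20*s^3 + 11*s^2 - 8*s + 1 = 20*s^3 - 168*s^2 + 64*s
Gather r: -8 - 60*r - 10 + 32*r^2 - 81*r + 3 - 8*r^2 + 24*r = 24*r^2 - 117*r - 15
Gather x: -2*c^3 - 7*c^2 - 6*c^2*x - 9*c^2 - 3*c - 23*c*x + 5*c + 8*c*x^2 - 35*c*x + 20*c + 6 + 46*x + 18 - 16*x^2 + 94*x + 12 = -2*c^3 - 16*c^2 + 22*c + x^2*(8*c - 16) + x*(-6*c^2 - 58*c + 140) + 36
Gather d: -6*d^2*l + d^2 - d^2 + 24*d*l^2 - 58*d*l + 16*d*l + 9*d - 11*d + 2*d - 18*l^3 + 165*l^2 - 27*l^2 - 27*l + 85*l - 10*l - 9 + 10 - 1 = -6*d^2*l + d*(24*l^2 - 42*l) - 18*l^3 + 138*l^2 + 48*l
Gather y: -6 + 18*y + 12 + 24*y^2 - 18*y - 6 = 24*y^2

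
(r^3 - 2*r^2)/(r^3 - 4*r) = r/(r + 2)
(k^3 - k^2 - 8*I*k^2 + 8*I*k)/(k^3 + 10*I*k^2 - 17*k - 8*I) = k*(k^2 - k - 8*I*k + 8*I)/(k^3 + 10*I*k^2 - 17*k - 8*I)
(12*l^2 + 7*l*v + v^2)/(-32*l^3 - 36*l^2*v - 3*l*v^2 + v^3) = (3*l + v)/(-8*l^2 - 7*l*v + v^2)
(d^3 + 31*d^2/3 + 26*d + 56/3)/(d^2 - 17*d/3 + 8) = (3*d^3 + 31*d^2 + 78*d + 56)/(3*d^2 - 17*d + 24)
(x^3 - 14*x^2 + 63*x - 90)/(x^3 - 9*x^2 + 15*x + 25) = (x^2 - 9*x + 18)/(x^2 - 4*x - 5)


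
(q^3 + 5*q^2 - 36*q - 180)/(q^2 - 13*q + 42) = (q^2 + 11*q + 30)/(q - 7)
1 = 1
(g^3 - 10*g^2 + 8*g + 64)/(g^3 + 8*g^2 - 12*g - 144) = (g^2 - 6*g - 16)/(g^2 + 12*g + 36)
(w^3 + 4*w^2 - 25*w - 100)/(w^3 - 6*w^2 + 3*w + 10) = (w^2 + 9*w + 20)/(w^2 - w - 2)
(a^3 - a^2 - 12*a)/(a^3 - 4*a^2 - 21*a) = (a - 4)/(a - 7)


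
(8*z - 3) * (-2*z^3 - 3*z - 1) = -16*z^4 + 6*z^3 - 24*z^2 + z + 3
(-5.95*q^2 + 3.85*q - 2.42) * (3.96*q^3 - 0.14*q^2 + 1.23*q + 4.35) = -23.562*q^5 + 16.079*q^4 - 17.4407*q^3 - 20.8082*q^2 + 13.7709*q - 10.527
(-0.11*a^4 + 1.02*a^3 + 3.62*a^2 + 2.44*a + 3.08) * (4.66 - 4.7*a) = 0.517*a^5 - 5.3066*a^4 - 12.2608*a^3 + 5.4012*a^2 - 3.1056*a + 14.3528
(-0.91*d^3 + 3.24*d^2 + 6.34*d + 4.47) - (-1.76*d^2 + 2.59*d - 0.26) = -0.91*d^3 + 5.0*d^2 + 3.75*d + 4.73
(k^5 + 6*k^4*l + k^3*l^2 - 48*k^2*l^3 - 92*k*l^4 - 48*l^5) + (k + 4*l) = k^5 + 6*k^4*l + k^3*l^2 - 48*k^2*l^3 - 92*k*l^4 + k - 48*l^5 + 4*l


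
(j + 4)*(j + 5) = j^2 + 9*j + 20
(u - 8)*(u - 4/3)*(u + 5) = u^3 - 13*u^2/3 - 36*u + 160/3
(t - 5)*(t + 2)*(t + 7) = t^3 + 4*t^2 - 31*t - 70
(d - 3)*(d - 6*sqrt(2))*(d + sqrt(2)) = d^3 - 5*sqrt(2)*d^2 - 3*d^2 - 12*d + 15*sqrt(2)*d + 36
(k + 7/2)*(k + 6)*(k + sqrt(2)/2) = k^3 + sqrt(2)*k^2/2 + 19*k^2/2 + 19*sqrt(2)*k/4 + 21*k + 21*sqrt(2)/2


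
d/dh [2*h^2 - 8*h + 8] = 4*h - 8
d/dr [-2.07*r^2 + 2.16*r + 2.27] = 2.16 - 4.14*r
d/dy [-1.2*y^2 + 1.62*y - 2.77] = 1.62 - 2.4*y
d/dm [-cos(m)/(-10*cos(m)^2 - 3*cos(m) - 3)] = (10*cos(m)^2 - 3)*sin(m)/(-10*sin(m)^2 + 3*cos(m) + 13)^2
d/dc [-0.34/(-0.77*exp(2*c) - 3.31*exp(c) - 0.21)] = (-0.5236*exp(c) - 1.1254)*exp(c)/(0.77*exp(2*c) + 3.31*exp(c) + 0.21)^2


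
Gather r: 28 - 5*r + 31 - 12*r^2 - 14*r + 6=-12*r^2 - 19*r + 65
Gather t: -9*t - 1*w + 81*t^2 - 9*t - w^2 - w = 81*t^2 - 18*t - w^2 - 2*w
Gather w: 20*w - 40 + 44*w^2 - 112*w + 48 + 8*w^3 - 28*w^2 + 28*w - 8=8*w^3 + 16*w^2 - 64*w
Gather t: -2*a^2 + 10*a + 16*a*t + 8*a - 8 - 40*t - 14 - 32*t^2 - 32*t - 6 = -2*a^2 + 18*a - 32*t^2 + t*(16*a - 72) - 28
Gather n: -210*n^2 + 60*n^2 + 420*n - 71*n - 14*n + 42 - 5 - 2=-150*n^2 + 335*n + 35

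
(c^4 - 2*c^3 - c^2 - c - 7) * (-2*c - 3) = -2*c^5 + c^4 + 8*c^3 + 5*c^2 + 17*c + 21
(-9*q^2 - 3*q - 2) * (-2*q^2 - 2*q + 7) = 18*q^4 + 24*q^3 - 53*q^2 - 17*q - 14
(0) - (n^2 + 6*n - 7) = -n^2 - 6*n + 7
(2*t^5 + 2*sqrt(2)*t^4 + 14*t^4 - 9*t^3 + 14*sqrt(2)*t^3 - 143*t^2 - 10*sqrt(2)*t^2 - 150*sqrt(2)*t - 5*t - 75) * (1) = 2*t^5 + 2*sqrt(2)*t^4 + 14*t^4 - 9*t^3 + 14*sqrt(2)*t^3 - 143*t^2 - 10*sqrt(2)*t^2 - 150*sqrt(2)*t - 5*t - 75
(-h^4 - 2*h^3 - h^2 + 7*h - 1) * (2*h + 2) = -2*h^5 - 6*h^4 - 6*h^3 + 12*h^2 + 12*h - 2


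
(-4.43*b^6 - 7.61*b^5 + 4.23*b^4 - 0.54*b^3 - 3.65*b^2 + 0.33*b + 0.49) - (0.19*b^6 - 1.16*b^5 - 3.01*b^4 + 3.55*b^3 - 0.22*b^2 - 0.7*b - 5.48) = -4.62*b^6 - 6.45*b^5 + 7.24*b^4 - 4.09*b^3 - 3.43*b^2 + 1.03*b + 5.97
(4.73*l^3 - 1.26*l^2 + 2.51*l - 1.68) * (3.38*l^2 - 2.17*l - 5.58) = 15.9874*l^5 - 14.5229*l^4 - 15.1754*l^3 - 4.0943*l^2 - 10.3602*l + 9.3744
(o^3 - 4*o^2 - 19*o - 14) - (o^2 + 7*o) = o^3 - 5*o^2 - 26*o - 14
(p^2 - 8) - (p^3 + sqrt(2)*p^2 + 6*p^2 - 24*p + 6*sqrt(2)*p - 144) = -p^3 - 5*p^2 - sqrt(2)*p^2 - 6*sqrt(2)*p + 24*p + 136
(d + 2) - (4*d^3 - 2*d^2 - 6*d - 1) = -4*d^3 + 2*d^2 + 7*d + 3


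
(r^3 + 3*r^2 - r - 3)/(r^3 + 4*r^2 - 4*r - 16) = (r^3 + 3*r^2 - r - 3)/(r^3 + 4*r^2 - 4*r - 16)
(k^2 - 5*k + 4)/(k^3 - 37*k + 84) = (k - 1)/(k^2 + 4*k - 21)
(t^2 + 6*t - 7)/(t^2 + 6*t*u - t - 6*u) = (t + 7)/(t + 6*u)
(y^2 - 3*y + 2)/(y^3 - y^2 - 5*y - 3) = (-y^2 + 3*y - 2)/(-y^3 + y^2 + 5*y + 3)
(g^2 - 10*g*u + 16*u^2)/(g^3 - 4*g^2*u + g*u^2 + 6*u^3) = (-g + 8*u)/(-g^2 + 2*g*u + 3*u^2)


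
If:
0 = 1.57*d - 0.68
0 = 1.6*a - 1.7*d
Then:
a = 0.46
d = 0.43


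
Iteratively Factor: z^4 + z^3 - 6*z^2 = (z + 3)*(z^3 - 2*z^2) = z*(z + 3)*(z^2 - 2*z) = z^2*(z + 3)*(z - 2)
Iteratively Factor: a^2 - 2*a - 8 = (a + 2)*(a - 4)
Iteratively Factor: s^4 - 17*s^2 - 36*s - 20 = (s + 1)*(s^3 - s^2 - 16*s - 20) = (s + 1)*(s + 2)*(s^2 - 3*s - 10) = (s - 5)*(s + 1)*(s + 2)*(s + 2)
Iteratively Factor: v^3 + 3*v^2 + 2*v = (v + 2)*(v^2 + v) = (v + 1)*(v + 2)*(v)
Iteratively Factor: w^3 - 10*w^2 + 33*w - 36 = (w - 4)*(w^2 - 6*w + 9) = (w - 4)*(w - 3)*(w - 3)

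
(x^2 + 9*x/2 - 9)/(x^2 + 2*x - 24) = (x - 3/2)/(x - 4)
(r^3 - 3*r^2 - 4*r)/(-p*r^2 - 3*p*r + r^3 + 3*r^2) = (-r^2 + 3*r + 4)/(p*r + 3*p - r^2 - 3*r)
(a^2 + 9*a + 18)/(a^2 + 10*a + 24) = (a + 3)/(a + 4)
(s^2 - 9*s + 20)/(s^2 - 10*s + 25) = (s - 4)/(s - 5)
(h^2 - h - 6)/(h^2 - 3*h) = (h + 2)/h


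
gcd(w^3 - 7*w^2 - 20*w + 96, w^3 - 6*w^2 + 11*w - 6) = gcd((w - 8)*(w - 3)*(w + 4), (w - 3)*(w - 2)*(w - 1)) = w - 3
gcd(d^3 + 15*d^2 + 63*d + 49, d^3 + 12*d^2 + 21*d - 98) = d^2 + 14*d + 49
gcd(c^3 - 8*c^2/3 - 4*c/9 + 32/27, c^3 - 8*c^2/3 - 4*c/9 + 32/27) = c^3 - 8*c^2/3 - 4*c/9 + 32/27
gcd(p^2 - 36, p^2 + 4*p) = 1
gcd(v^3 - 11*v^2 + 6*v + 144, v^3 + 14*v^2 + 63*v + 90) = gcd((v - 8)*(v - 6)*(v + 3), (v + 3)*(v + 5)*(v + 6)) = v + 3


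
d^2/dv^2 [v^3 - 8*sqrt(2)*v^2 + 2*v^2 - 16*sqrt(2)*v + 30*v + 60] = 6*v - 16*sqrt(2) + 4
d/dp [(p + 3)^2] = 2*p + 6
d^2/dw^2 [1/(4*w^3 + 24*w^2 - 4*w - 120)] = (-3*(w + 2)*(w^3 + 6*w^2 - w - 30) + (3*w^2 + 12*w - 1)^2)/(2*(w^3 + 6*w^2 - w - 30)^3)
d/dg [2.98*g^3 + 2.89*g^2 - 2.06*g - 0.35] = 8.94*g^2 + 5.78*g - 2.06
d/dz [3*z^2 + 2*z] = 6*z + 2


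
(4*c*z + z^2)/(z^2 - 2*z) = (4*c + z)/(z - 2)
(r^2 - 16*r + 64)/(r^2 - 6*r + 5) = (r^2 - 16*r + 64)/(r^2 - 6*r + 5)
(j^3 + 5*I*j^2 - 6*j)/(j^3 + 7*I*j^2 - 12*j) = (j + 2*I)/(j + 4*I)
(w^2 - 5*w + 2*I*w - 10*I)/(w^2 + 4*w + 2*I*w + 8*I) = (w - 5)/(w + 4)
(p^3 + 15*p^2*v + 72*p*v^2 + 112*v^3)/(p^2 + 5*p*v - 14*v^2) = (p^2 + 8*p*v + 16*v^2)/(p - 2*v)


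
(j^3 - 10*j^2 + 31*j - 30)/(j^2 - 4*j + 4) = (j^2 - 8*j + 15)/(j - 2)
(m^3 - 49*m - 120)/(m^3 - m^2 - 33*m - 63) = (m^2 - 3*m - 40)/(m^2 - 4*m - 21)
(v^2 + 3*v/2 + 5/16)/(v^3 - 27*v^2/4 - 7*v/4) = (v + 5/4)/(v*(v - 7))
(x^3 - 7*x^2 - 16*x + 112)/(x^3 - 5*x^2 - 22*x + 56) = (x - 4)/(x - 2)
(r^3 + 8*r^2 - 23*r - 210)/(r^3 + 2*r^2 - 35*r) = (r + 6)/r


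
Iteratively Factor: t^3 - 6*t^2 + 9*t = (t - 3)*(t^2 - 3*t) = t*(t - 3)*(t - 3)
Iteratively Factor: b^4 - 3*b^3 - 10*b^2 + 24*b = (b - 2)*(b^3 - b^2 - 12*b) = (b - 4)*(b - 2)*(b^2 + 3*b) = b*(b - 4)*(b - 2)*(b + 3)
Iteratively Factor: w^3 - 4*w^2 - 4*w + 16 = (w - 2)*(w^2 - 2*w - 8) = (w - 2)*(w + 2)*(w - 4)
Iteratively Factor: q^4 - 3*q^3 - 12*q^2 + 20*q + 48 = (q - 3)*(q^3 - 12*q - 16) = (q - 4)*(q - 3)*(q^2 + 4*q + 4) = (q - 4)*(q - 3)*(q + 2)*(q + 2)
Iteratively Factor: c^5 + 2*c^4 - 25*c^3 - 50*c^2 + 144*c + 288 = (c + 4)*(c^4 - 2*c^3 - 17*c^2 + 18*c + 72) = (c - 3)*(c + 4)*(c^3 + c^2 - 14*c - 24) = (c - 3)*(c + 2)*(c + 4)*(c^2 - c - 12) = (c - 4)*(c - 3)*(c + 2)*(c + 4)*(c + 3)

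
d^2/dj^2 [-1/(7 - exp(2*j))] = 4*(exp(2*j) + 7)*exp(2*j)/(exp(2*j) - 7)^3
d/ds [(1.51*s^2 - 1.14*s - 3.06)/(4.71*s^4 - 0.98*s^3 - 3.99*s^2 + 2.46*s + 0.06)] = (-14.2242*s^5 + 17.588*s^4 + 55.416*s^3 - 9.8304*s^2 - 24.2376*s + 7.4592)/(22.1841*s^8 - 9.2316*s^7 - 36.6254*s^6 + 30.9936*s^5 + 11.6637*s^4 - 19.7484*s^3 + 5.5728*s^2 + 0.2952*s + 0.0036)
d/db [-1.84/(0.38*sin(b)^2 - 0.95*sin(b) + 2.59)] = (1.3984*sin(b) - 1.748)*cos(b)/(0.38*sin(b)^2 - 0.95*sin(b) + 2.59)^2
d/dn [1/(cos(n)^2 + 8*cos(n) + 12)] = 2*(cos(n) + 4)*sin(n)/(cos(n)^2 + 8*cos(n) + 12)^2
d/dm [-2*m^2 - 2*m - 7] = -4*m - 2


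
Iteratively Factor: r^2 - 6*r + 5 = (r - 5)*(r - 1)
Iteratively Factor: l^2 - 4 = (l - 2)*(l + 2)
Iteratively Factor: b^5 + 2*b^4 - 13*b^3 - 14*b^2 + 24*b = (b - 1)*(b^4 + 3*b^3 - 10*b^2 - 24*b) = (b - 3)*(b - 1)*(b^3 + 6*b^2 + 8*b) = (b - 3)*(b - 1)*(b + 4)*(b^2 + 2*b) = (b - 3)*(b - 1)*(b + 2)*(b + 4)*(b)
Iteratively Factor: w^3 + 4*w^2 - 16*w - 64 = (w + 4)*(w^2 - 16) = (w - 4)*(w + 4)*(w + 4)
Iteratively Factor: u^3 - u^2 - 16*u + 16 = (u + 4)*(u^2 - 5*u + 4) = (u - 1)*(u + 4)*(u - 4)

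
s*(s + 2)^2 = s^3 + 4*s^2 + 4*s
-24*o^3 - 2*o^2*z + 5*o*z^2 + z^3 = (-2*o + z)*(3*o + z)*(4*o + z)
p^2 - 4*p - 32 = (p - 8)*(p + 4)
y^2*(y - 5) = y^3 - 5*y^2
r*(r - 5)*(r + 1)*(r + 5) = r^4 + r^3 - 25*r^2 - 25*r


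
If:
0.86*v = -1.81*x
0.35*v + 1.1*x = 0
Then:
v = 0.00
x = 0.00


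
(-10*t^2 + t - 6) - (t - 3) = -10*t^2 - 3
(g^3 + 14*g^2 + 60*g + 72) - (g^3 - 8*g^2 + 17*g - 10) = 22*g^2 + 43*g + 82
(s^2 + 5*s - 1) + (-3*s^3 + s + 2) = -3*s^3 + s^2 + 6*s + 1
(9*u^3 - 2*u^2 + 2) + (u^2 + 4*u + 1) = 9*u^3 - u^2 + 4*u + 3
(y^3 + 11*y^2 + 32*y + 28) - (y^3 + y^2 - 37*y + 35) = 10*y^2 + 69*y - 7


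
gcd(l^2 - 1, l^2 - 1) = l^2 - 1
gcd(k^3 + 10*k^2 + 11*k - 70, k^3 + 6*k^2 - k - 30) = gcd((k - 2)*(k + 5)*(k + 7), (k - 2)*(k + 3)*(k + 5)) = k^2 + 3*k - 10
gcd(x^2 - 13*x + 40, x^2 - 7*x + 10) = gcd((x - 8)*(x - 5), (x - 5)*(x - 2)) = x - 5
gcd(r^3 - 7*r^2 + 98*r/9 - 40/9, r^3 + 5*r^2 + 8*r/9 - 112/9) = r - 4/3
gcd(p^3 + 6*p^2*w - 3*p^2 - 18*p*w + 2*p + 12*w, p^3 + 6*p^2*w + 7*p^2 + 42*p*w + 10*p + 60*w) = p + 6*w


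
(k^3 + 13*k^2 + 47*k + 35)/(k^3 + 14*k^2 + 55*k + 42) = (k + 5)/(k + 6)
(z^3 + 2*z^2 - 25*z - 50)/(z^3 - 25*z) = (z + 2)/z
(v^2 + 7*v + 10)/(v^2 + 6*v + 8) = (v + 5)/(v + 4)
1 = 1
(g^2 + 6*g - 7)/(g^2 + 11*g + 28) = (g - 1)/(g + 4)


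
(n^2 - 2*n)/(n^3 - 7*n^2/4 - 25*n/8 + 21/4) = 8*n/(8*n^2 + 2*n - 21)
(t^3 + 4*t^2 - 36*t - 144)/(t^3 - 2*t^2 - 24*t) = (t + 6)/t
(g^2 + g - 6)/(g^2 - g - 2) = (g + 3)/(g + 1)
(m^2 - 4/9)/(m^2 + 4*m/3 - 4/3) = (m + 2/3)/(m + 2)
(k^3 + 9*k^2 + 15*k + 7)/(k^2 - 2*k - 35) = (k^3 + 9*k^2 + 15*k + 7)/(k^2 - 2*k - 35)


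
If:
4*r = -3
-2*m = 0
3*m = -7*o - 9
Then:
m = 0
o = -9/7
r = -3/4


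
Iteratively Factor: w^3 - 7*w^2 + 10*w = (w - 5)*(w^2 - 2*w) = (w - 5)*(w - 2)*(w)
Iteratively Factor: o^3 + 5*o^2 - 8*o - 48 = (o + 4)*(o^2 + o - 12) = (o + 4)^2*(o - 3)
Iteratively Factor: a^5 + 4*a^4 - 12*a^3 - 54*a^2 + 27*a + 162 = (a + 3)*(a^4 + a^3 - 15*a^2 - 9*a + 54) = (a - 3)*(a + 3)*(a^3 + 4*a^2 - 3*a - 18) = (a - 3)*(a + 3)^2*(a^2 + a - 6) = (a - 3)*(a - 2)*(a + 3)^2*(a + 3)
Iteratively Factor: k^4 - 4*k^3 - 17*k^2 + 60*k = (k)*(k^3 - 4*k^2 - 17*k + 60) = k*(k - 3)*(k^2 - k - 20) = k*(k - 3)*(k + 4)*(k - 5)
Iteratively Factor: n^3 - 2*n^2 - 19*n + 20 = (n - 5)*(n^2 + 3*n - 4) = (n - 5)*(n - 1)*(n + 4)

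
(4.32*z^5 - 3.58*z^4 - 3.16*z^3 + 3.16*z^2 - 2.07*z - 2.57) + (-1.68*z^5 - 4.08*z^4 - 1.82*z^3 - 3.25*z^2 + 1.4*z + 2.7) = 2.64*z^5 - 7.66*z^4 - 4.98*z^3 - 0.0899999999999999*z^2 - 0.67*z + 0.13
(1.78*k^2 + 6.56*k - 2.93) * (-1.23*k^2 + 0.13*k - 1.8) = -2.1894*k^4 - 7.8374*k^3 + 1.2527*k^2 - 12.1889*k + 5.274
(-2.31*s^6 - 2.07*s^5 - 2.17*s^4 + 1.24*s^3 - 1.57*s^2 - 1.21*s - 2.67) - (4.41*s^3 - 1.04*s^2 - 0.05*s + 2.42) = -2.31*s^6 - 2.07*s^5 - 2.17*s^4 - 3.17*s^3 - 0.53*s^2 - 1.16*s - 5.09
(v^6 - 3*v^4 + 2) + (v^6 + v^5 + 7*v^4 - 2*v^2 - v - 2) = 2*v^6 + v^5 + 4*v^4 - 2*v^2 - v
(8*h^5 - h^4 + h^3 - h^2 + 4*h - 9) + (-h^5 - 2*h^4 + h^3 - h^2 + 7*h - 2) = 7*h^5 - 3*h^4 + 2*h^3 - 2*h^2 + 11*h - 11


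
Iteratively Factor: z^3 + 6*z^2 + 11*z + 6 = (z + 2)*(z^2 + 4*z + 3) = (z + 1)*(z + 2)*(z + 3)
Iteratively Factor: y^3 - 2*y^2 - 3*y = (y)*(y^2 - 2*y - 3) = y*(y + 1)*(y - 3)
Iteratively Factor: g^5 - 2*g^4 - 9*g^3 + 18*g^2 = (g - 3)*(g^4 + g^3 - 6*g^2) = (g - 3)*(g + 3)*(g^3 - 2*g^2) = g*(g - 3)*(g + 3)*(g^2 - 2*g) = g*(g - 3)*(g - 2)*(g + 3)*(g)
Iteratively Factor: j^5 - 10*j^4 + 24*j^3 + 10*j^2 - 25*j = (j + 1)*(j^4 - 11*j^3 + 35*j^2 - 25*j) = j*(j + 1)*(j^3 - 11*j^2 + 35*j - 25) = j*(j - 1)*(j + 1)*(j^2 - 10*j + 25) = j*(j - 5)*(j - 1)*(j + 1)*(j - 5)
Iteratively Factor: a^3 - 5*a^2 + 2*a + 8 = (a + 1)*(a^2 - 6*a + 8) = (a - 4)*(a + 1)*(a - 2)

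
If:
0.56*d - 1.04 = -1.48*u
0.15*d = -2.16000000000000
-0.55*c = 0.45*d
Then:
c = 11.78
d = -14.40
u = 6.15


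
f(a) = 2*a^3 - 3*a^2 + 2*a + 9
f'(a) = 6*a^2 - 6*a + 2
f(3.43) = 61.27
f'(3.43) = 52.01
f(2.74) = 33.10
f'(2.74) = 30.61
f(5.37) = 242.94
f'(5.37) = 142.80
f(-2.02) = -23.77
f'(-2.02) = 38.60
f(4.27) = 118.55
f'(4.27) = 85.78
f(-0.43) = 7.43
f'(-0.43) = 5.69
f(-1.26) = -2.28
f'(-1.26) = 19.09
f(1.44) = 11.63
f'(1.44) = 5.80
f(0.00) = 9.00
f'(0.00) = 2.00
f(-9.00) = -1710.00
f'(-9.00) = 542.00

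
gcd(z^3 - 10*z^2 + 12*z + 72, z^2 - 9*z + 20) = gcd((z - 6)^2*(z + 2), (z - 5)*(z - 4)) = 1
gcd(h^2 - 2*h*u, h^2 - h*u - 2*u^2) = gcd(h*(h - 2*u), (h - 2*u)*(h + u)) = -h + 2*u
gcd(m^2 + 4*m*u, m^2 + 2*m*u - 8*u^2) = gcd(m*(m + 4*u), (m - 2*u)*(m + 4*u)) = m + 4*u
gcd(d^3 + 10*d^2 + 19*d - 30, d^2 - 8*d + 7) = d - 1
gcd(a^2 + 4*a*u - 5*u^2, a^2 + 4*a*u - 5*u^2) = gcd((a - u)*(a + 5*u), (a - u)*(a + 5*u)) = -a^2 - 4*a*u + 5*u^2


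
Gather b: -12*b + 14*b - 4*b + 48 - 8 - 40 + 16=16 - 2*b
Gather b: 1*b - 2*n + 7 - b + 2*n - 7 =0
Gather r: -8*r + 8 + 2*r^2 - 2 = 2*r^2 - 8*r + 6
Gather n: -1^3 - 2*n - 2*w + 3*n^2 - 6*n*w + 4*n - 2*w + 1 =3*n^2 + n*(2 - 6*w) - 4*w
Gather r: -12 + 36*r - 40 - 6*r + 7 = 30*r - 45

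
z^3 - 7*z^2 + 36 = (z - 6)*(z - 3)*(z + 2)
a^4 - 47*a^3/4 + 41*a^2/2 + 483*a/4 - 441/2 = (a - 7)*(a - 6)*(a - 7/4)*(a + 3)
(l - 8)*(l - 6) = l^2 - 14*l + 48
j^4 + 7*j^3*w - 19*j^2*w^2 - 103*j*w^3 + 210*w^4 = (j - 3*w)*(j - 2*w)*(j + 5*w)*(j + 7*w)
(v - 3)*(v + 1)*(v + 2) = v^3 - 7*v - 6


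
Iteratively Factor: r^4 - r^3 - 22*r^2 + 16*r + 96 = (r - 3)*(r^3 + 2*r^2 - 16*r - 32) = (r - 4)*(r - 3)*(r^2 + 6*r + 8) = (r - 4)*(r - 3)*(r + 2)*(r + 4)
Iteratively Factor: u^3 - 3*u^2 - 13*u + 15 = (u - 5)*(u^2 + 2*u - 3) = (u - 5)*(u + 3)*(u - 1)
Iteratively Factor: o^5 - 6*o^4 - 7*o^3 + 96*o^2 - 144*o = (o)*(o^4 - 6*o^3 - 7*o^2 + 96*o - 144) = o*(o - 4)*(o^3 - 2*o^2 - 15*o + 36) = o*(o - 4)*(o - 3)*(o^2 + o - 12) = o*(o - 4)*(o - 3)*(o + 4)*(o - 3)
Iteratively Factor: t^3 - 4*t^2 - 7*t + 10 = (t - 1)*(t^2 - 3*t - 10) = (t - 5)*(t - 1)*(t + 2)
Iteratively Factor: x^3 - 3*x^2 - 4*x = (x)*(x^2 - 3*x - 4) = x*(x - 4)*(x + 1)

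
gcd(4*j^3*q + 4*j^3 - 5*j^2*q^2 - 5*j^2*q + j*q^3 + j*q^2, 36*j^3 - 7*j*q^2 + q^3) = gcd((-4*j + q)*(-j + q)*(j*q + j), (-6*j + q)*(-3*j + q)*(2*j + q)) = 1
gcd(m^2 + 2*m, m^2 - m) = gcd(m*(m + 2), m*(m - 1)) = m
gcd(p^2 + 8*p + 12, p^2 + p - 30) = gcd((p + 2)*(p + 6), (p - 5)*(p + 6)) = p + 6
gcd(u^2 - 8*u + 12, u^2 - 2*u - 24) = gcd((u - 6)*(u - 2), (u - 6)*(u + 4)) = u - 6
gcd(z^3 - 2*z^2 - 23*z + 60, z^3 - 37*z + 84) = z^2 - 7*z + 12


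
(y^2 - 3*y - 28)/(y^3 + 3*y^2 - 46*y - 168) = 1/(y + 6)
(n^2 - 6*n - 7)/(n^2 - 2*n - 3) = (n - 7)/(n - 3)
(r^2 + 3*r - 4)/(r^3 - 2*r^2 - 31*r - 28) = (r - 1)/(r^2 - 6*r - 7)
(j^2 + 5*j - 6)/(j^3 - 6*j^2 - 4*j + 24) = (j^2 + 5*j - 6)/(j^3 - 6*j^2 - 4*j + 24)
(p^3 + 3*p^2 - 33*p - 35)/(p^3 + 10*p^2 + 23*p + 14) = (p - 5)/(p + 2)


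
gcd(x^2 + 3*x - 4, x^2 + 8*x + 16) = x + 4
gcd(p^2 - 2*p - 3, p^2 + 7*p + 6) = p + 1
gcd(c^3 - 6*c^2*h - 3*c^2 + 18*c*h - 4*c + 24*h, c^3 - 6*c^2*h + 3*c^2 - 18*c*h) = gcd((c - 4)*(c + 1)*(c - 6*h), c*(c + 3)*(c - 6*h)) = c - 6*h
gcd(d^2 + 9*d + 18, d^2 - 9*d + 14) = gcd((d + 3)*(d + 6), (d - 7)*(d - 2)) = 1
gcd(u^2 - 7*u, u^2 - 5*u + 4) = 1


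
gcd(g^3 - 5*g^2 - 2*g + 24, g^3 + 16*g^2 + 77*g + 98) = g + 2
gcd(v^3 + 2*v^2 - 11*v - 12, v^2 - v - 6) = v - 3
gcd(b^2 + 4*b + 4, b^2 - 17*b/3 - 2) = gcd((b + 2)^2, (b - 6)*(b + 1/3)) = 1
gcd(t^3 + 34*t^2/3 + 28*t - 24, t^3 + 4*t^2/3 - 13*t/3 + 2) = t - 2/3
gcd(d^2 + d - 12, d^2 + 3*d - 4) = d + 4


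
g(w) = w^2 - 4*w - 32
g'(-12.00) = -28.00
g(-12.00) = 160.00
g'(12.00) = 20.00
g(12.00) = 64.00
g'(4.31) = 4.62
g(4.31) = -30.66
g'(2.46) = 0.92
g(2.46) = -35.79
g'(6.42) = 8.84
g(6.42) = -16.46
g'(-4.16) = -12.32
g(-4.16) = 1.95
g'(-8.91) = -21.82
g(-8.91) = 83.03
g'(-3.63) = -11.26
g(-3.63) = -4.30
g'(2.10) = 0.20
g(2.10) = -35.99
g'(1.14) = -1.72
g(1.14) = -35.26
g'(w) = 2*w - 4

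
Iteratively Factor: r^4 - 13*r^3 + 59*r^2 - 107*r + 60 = (r - 5)*(r^3 - 8*r^2 + 19*r - 12) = (r - 5)*(r - 3)*(r^2 - 5*r + 4) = (r - 5)*(r - 3)*(r - 1)*(r - 4)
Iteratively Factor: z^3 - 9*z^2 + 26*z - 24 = (z - 2)*(z^2 - 7*z + 12) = (z - 3)*(z - 2)*(z - 4)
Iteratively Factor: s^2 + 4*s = (s)*(s + 4)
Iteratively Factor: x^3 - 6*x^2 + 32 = (x + 2)*(x^2 - 8*x + 16) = (x - 4)*(x + 2)*(x - 4)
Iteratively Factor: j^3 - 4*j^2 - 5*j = (j)*(j^2 - 4*j - 5) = j*(j + 1)*(j - 5)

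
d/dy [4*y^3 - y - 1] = 12*y^2 - 1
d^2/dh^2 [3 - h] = 0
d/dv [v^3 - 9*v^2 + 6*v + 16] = 3*v^2 - 18*v + 6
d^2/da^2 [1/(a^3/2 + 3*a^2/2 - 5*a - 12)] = 4*(-3*(a + 1)*(a^3 + 3*a^2 - 10*a - 24) + (3*a^2 + 6*a - 10)^2)/(a^3 + 3*a^2 - 10*a - 24)^3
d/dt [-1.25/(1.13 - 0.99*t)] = -1.2375/(0.99*t - 1.13)^2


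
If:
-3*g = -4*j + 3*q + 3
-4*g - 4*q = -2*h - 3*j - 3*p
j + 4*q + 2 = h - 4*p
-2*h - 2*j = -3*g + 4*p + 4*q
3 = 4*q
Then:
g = -38/3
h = -445/48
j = -131/16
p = -73/48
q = 3/4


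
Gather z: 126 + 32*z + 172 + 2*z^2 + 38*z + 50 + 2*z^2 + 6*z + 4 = 4*z^2 + 76*z + 352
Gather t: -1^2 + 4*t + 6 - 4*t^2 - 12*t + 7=-4*t^2 - 8*t + 12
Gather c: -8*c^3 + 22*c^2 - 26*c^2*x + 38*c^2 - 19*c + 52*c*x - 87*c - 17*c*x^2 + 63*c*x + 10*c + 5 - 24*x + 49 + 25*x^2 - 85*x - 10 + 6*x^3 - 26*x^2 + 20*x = -8*c^3 + c^2*(60 - 26*x) + c*(-17*x^2 + 115*x - 96) + 6*x^3 - x^2 - 89*x + 44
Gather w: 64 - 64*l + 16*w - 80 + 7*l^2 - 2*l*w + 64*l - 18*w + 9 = 7*l^2 + w*(-2*l - 2) - 7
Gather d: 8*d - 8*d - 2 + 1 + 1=0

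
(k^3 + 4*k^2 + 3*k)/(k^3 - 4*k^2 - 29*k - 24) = k/(k - 8)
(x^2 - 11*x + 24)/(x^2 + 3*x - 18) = (x - 8)/(x + 6)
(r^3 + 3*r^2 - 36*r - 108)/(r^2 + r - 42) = (r^2 + 9*r + 18)/(r + 7)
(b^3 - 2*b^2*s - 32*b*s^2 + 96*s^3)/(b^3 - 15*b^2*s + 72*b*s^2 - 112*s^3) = (-b - 6*s)/(-b + 7*s)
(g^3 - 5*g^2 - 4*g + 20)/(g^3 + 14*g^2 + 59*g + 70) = (g^2 - 7*g + 10)/(g^2 + 12*g + 35)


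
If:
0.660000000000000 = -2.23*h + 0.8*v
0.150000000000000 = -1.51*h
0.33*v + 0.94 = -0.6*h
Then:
No Solution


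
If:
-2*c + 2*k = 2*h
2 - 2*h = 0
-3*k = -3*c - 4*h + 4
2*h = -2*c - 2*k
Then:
No Solution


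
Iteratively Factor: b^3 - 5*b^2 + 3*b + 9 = (b - 3)*(b^2 - 2*b - 3) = (b - 3)^2*(b + 1)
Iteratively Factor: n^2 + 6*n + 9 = (n + 3)*(n + 3)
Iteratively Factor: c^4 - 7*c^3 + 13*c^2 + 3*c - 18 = (c - 3)*(c^3 - 4*c^2 + c + 6) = (c - 3)*(c - 2)*(c^2 - 2*c - 3) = (c - 3)*(c - 2)*(c + 1)*(c - 3)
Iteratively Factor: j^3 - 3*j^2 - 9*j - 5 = (j + 1)*(j^2 - 4*j - 5) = (j + 1)^2*(j - 5)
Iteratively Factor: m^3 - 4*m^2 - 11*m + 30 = (m + 3)*(m^2 - 7*m + 10) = (m - 5)*(m + 3)*(m - 2)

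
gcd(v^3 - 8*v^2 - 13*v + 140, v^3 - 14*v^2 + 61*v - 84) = v - 7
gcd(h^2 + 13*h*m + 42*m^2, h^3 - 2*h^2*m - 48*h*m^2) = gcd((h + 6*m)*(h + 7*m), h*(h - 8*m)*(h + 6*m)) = h + 6*m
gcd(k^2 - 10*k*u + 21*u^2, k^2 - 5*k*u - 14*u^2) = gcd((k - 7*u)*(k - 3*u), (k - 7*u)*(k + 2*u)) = -k + 7*u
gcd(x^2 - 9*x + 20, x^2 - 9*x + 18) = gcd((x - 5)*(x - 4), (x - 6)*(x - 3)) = 1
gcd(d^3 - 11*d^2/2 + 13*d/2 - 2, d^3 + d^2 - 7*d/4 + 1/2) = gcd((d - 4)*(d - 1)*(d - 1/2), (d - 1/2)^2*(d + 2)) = d - 1/2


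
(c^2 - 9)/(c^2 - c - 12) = (c - 3)/(c - 4)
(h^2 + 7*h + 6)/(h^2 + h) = (h + 6)/h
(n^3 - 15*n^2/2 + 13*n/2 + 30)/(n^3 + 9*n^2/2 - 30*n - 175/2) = (2*n^2 - 5*n - 12)/(2*n^2 + 19*n + 35)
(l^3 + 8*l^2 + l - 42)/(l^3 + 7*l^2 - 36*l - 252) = (l^2 + l - 6)/(l^2 - 36)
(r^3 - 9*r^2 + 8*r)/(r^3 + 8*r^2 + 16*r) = (r^2 - 9*r + 8)/(r^2 + 8*r + 16)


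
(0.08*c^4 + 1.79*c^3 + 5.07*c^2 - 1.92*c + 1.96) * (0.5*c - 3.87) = 0.04*c^5 + 0.5854*c^4 - 4.3923*c^3 - 20.5809*c^2 + 8.4104*c - 7.5852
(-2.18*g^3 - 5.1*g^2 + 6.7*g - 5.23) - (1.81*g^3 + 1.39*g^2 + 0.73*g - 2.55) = -3.99*g^3 - 6.49*g^2 + 5.97*g - 2.68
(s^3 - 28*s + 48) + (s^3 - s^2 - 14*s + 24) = 2*s^3 - s^2 - 42*s + 72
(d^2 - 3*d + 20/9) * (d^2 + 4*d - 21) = d^4 + d^3 - 277*d^2/9 + 647*d/9 - 140/3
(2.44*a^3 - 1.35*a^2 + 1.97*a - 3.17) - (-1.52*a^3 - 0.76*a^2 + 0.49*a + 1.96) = 3.96*a^3 - 0.59*a^2 + 1.48*a - 5.13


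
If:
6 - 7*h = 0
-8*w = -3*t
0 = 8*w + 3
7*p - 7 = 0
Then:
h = 6/7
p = 1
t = -1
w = -3/8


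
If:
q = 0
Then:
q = 0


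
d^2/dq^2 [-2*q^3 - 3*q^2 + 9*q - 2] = -12*q - 6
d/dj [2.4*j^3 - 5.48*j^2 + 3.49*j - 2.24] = 7.2*j^2 - 10.96*j + 3.49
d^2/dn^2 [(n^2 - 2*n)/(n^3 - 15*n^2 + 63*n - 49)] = 2*(n^4 + 8*n^3 - 36*n^2 + 68*n - 77)/(n^7 - 31*n^6 + 381*n^5 - 2339*n^4 + 7427*n^3 - 11613*n^2 + 8575*n - 2401)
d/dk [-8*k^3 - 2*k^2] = 4*k*(-6*k - 1)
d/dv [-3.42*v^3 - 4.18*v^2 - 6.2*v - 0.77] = -10.26*v^2 - 8.36*v - 6.2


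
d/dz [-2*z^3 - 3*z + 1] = -6*z^2 - 3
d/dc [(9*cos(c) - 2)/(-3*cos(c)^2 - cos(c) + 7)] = (27*sin(c)^2 + 12*cos(c) - 88)*sin(c)/(3*cos(c)^2 + cos(c) - 7)^2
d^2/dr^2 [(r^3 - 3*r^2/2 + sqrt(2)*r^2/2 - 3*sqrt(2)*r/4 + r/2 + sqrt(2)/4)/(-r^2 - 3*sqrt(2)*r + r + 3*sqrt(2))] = 5*(-12 - sqrt(2))/(2*(r^3 + 9*sqrt(2)*r^2 + 54*r + 54*sqrt(2)))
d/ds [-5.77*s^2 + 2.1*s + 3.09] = 2.1 - 11.54*s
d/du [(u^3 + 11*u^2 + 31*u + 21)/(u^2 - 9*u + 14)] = (u^4 - 18*u^3 - 88*u^2 + 266*u + 623)/(u^4 - 18*u^3 + 109*u^2 - 252*u + 196)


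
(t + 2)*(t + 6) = t^2 + 8*t + 12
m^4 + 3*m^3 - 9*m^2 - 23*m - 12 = (m - 3)*(m + 1)^2*(m + 4)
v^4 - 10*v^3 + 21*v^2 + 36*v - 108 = (v - 6)*(v - 3)^2*(v + 2)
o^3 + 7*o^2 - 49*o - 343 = (o - 7)*(o + 7)^2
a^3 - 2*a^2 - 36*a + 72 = (a - 6)*(a - 2)*(a + 6)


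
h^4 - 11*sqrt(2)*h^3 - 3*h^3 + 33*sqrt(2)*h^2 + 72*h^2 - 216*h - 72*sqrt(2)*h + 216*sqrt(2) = (h - 3)*(h - 6*sqrt(2))*(h - 3*sqrt(2))*(h - 2*sqrt(2))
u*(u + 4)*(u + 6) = u^3 + 10*u^2 + 24*u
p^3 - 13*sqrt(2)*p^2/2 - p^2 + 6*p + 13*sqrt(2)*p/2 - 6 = (p - 1)*(p - 6*sqrt(2))*(p - sqrt(2)/2)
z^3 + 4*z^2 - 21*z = z*(z - 3)*(z + 7)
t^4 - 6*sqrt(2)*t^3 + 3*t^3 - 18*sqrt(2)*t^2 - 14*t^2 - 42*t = t*(t + 3)*(t - 7*sqrt(2))*(t + sqrt(2))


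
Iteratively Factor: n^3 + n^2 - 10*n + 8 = (n + 4)*(n^2 - 3*n + 2) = (n - 1)*(n + 4)*(n - 2)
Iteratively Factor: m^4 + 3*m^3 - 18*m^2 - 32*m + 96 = (m + 4)*(m^3 - m^2 - 14*m + 24) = (m + 4)^2*(m^2 - 5*m + 6) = (m - 3)*(m + 4)^2*(m - 2)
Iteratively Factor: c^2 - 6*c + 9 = (c - 3)*(c - 3)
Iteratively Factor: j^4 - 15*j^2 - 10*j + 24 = (j - 1)*(j^3 + j^2 - 14*j - 24) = (j - 1)*(j + 3)*(j^2 - 2*j - 8) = (j - 1)*(j + 2)*(j + 3)*(j - 4)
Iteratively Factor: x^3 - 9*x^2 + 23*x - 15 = (x - 1)*(x^2 - 8*x + 15) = (x - 3)*(x - 1)*(x - 5)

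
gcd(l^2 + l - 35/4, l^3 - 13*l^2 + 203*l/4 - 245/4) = l - 5/2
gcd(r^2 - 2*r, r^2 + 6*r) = r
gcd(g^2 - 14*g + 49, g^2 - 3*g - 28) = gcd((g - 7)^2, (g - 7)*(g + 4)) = g - 7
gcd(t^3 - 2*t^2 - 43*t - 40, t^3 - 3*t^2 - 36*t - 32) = t^2 - 7*t - 8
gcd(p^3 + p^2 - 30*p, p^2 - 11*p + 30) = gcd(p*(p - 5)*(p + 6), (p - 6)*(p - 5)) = p - 5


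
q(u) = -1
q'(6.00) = 0.00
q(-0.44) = -1.00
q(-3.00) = -1.00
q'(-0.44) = 0.00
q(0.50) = -1.00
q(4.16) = -1.00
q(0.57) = -1.00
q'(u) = 0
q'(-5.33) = 0.00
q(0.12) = -1.00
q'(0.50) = 0.00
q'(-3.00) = 0.00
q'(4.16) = 0.00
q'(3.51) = 0.00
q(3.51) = -1.00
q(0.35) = -1.00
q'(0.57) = 0.00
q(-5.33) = -1.00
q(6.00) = -1.00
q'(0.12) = 0.00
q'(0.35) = 0.00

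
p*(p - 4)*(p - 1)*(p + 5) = p^4 - 21*p^2 + 20*p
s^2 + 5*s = s*(s + 5)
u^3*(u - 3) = u^4 - 3*u^3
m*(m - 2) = m^2 - 2*m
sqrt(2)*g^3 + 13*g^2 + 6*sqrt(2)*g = g*(g + 6*sqrt(2))*(sqrt(2)*g + 1)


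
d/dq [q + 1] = 1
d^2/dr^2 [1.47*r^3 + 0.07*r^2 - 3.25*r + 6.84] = 8.82*r + 0.14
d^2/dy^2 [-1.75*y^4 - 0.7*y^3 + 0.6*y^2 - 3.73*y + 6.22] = -21.0*y^2 - 4.2*y + 1.2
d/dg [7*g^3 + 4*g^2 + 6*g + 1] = 21*g^2 + 8*g + 6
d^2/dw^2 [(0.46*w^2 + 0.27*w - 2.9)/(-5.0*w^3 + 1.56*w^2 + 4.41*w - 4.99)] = (-23.0*w^6 - 40.5*w^5 + 821.778*w^4 - 208.133912*w^3 - 281.972304*w^2 - 327.035688*w + 123.157222)/(125.0*w^9 - 117.0*w^8 - 294.246*w^7 + 576.841584*w^6 + 25.992972*w^5 - 714.763116*w^4 + 493.710603*w^3 + 174.605589*w^2 - 329.428323*w + 124.251499)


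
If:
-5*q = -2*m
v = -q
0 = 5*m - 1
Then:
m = 1/5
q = 2/25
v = -2/25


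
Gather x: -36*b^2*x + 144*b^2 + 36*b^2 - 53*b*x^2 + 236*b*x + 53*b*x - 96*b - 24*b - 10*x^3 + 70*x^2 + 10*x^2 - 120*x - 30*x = 180*b^2 - 120*b - 10*x^3 + x^2*(80 - 53*b) + x*(-36*b^2 + 289*b - 150)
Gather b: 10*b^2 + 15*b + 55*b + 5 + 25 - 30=10*b^2 + 70*b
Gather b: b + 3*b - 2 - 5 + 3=4*b - 4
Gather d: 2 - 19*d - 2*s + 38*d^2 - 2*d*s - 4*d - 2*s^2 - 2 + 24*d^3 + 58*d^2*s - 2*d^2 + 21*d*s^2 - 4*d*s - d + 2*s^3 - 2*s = 24*d^3 + d^2*(58*s + 36) + d*(21*s^2 - 6*s - 24) + 2*s^3 - 2*s^2 - 4*s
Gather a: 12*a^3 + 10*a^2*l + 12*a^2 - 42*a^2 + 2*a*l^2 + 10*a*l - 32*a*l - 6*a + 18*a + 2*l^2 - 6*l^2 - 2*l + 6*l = 12*a^3 + a^2*(10*l - 30) + a*(2*l^2 - 22*l + 12) - 4*l^2 + 4*l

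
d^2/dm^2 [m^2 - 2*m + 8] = 2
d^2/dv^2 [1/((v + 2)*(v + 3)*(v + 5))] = 2*(6*v^4 + 80*v^3 + 393*v^2 + 840*v + 661)/(v^9 + 30*v^8 + 393*v^7 + 2950*v^6 + 13983*v^5 + 43410*v^4 + 88291*v^3 + 113490*v^2 + 83700*v + 27000)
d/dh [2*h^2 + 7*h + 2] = 4*h + 7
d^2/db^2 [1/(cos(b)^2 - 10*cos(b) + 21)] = (-8*sin(b)^4 + 36*sin(b)^2 - 495*cos(b) + 15*cos(3*b) + 288)/(2*(cos(b) - 7)^3*(cos(b) - 3)^3)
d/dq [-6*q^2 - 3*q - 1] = -12*q - 3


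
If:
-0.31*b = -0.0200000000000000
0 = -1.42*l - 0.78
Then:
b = 0.06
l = -0.55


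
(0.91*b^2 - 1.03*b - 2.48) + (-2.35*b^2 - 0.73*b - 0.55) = -1.44*b^2 - 1.76*b - 3.03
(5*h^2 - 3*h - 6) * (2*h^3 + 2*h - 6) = 10*h^5 - 6*h^4 - 2*h^3 - 36*h^2 + 6*h + 36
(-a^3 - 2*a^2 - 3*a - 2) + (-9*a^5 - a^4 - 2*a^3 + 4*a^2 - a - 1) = -9*a^5 - a^4 - 3*a^3 + 2*a^2 - 4*a - 3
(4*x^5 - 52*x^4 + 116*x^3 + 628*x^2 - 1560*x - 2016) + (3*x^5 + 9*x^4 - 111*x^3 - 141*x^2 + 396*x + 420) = 7*x^5 - 43*x^4 + 5*x^3 + 487*x^2 - 1164*x - 1596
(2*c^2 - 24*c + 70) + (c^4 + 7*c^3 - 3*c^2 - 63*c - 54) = c^4 + 7*c^3 - c^2 - 87*c + 16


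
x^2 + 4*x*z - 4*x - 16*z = (x - 4)*(x + 4*z)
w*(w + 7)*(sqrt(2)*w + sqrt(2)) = sqrt(2)*w^3 + 8*sqrt(2)*w^2 + 7*sqrt(2)*w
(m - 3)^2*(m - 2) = m^3 - 8*m^2 + 21*m - 18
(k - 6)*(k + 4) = k^2 - 2*k - 24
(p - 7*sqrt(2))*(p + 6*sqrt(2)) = p^2 - sqrt(2)*p - 84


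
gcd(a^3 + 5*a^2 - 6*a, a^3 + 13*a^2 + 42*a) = a^2 + 6*a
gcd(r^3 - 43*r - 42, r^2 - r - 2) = r + 1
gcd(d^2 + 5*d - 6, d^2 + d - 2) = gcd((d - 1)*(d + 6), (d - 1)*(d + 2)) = d - 1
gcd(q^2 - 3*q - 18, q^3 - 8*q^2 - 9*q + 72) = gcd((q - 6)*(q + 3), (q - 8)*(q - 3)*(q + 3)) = q + 3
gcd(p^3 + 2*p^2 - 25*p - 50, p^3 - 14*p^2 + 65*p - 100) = p - 5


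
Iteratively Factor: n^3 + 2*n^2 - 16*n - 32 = (n + 2)*(n^2 - 16) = (n - 4)*(n + 2)*(n + 4)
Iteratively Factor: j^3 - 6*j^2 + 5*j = (j)*(j^2 - 6*j + 5) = j*(j - 1)*(j - 5)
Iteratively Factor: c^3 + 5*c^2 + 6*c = (c + 3)*(c^2 + 2*c) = c*(c + 3)*(c + 2)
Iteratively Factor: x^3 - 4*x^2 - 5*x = (x - 5)*(x^2 + x) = (x - 5)*(x + 1)*(x)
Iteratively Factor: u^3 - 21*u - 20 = (u - 5)*(u^2 + 5*u + 4) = (u - 5)*(u + 1)*(u + 4)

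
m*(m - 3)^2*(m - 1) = m^4 - 7*m^3 + 15*m^2 - 9*m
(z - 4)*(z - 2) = z^2 - 6*z + 8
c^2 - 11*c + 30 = (c - 6)*(c - 5)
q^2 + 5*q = q*(q + 5)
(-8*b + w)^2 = 64*b^2 - 16*b*w + w^2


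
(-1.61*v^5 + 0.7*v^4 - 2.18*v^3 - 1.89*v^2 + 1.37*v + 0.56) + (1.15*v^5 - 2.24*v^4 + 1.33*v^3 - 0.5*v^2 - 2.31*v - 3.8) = -0.46*v^5 - 1.54*v^4 - 0.85*v^3 - 2.39*v^2 - 0.94*v - 3.24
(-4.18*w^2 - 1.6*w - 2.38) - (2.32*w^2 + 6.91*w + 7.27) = -6.5*w^2 - 8.51*w - 9.65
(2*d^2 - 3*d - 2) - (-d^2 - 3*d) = 3*d^2 - 2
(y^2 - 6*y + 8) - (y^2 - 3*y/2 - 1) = 9 - 9*y/2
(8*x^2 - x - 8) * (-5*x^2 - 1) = -40*x^4 + 5*x^3 + 32*x^2 + x + 8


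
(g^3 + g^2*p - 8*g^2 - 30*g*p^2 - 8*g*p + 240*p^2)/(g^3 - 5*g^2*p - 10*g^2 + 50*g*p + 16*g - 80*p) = (g + 6*p)/(g - 2)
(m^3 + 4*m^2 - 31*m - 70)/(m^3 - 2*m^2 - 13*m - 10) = (m + 7)/(m + 1)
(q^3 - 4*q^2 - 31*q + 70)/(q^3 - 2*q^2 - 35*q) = (q - 2)/q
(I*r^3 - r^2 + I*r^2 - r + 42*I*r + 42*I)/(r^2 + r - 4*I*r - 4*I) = (I*r^2 - r + 42*I)/(r - 4*I)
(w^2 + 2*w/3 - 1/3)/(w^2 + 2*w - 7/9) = 3*(w + 1)/(3*w + 7)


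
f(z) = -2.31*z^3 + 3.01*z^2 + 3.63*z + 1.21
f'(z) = -6.93*z^2 + 6.02*z + 3.63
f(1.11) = 5.79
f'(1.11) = 1.77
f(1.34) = 5.92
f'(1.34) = -0.75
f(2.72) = -13.13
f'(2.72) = -31.27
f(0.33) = 2.65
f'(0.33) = 4.86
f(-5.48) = 451.86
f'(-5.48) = -237.47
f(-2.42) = 42.79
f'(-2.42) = -51.52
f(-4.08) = 193.39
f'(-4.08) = -136.29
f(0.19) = 1.99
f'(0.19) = 4.52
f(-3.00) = 79.78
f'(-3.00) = -76.80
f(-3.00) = 79.78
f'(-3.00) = -76.80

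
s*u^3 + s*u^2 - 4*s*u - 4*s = (u - 2)*(u + 2)*(s*u + s)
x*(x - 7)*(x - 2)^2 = x^4 - 11*x^3 + 32*x^2 - 28*x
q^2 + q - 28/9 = (q - 4/3)*(q + 7/3)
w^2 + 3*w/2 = w*(w + 3/2)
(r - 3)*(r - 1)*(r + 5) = r^3 + r^2 - 17*r + 15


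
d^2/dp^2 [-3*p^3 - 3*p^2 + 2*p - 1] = -18*p - 6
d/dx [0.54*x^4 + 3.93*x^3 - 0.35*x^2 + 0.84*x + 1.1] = 2.16*x^3 + 11.79*x^2 - 0.7*x + 0.84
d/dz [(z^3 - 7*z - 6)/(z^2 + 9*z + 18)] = (z^4 + 18*z^3 + 61*z^2 + 12*z - 72)/(z^4 + 18*z^3 + 117*z^2 + 324*z + 324)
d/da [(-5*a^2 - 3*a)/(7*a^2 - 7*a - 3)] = (56*a^2 + 30*a + 9)/(49*a^4 - 98*a^3 + 7*a^2 + 42*a + 9)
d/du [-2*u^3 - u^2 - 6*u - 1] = -6*u^2 - 2*u - 6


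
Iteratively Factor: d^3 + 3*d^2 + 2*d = (d + 1)*(d^2 + 2*d) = (d + 1)*(d + 2)*(d)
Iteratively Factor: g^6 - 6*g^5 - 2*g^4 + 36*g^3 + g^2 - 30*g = (g - 5)*(g^5 - g^4 - 7*g^3 + g^2 + 6*g) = (g - 5)*(g + 1)*(g^4 - 2*g^3 - 5*g^2 + 6*g) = (g - 5)*(g - 3)*(g + 1)*(g^3 + g^2 - 2*g) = g*(g - 5)*(g - 3)*(g + 1)*(g^2 + g - 2) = g*(g - 5)*(g - 3)*(g + 1)*(g + 2)*(g - 1)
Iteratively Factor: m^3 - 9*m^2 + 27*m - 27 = (m - 3)*(m^2 - 6*m + 9) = (m - 3)^2*(m - 3)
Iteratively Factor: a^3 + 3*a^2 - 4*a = (a)*(a^2 + 3*a - 4) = a*(a - 1)*(a + 4)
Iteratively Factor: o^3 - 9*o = (o + 3)*(o^2 - 3*o) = o*(o + 3)*(o - 3)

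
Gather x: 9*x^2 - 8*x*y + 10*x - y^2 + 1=9*x^2 + x*(10 - 8*y) - y^2 + 1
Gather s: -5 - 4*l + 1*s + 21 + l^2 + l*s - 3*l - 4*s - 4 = l^2 - 7*l + s*(l - 3) + 12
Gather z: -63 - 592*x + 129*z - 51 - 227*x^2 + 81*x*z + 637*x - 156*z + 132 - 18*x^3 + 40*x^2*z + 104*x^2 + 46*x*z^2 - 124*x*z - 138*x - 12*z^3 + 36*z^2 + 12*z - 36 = -18*x^3 - 123*x^2 - 93*x - 12*z^3 + z^2*(46*x + 36) + z*(40*x^2 - 43*x - 15) - 18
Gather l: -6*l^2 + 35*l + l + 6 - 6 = -6*l^2 + 36*l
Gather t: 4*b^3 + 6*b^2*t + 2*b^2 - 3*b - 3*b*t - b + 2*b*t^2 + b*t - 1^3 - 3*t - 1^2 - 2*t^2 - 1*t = 4*b^3 + 2*b^2 - 4*b + t^2*(2*b - 2) + t*(6*b^2 - 2*b - 4) - 2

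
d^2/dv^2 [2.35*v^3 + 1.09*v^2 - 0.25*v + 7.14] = 14.1*v + 2.18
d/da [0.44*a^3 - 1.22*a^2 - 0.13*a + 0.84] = 1.32*a^2 - 2.44*a - 0.13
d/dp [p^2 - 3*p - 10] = 2*p - 3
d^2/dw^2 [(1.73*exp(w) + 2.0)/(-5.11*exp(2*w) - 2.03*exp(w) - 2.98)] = (-45.173933*exp(4*w) - 190.950991*exp(3*w) + 95.824764*exp(2*w) + 124.046062*exp(w) - 3.264292)*exp(w)/(133.432831*exp(6*w) + 159.022689*exp(5*w) + 296.615571*exp(4*w) + 193.840031*exp(3*w) + 172.977378*exp(2*w) + 54.081636*exp(w) + 26.463592)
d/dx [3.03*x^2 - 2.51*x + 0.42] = 6.06*x - 2.51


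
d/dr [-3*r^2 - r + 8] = -6*r - 1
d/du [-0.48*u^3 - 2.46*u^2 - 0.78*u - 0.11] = -1.44*u^2 - 4.92*u - 0.78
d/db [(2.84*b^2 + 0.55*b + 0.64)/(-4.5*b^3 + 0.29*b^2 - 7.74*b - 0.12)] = (12.78*b^4 + 4.95*b^3 - 13.5011*b^2 - 1.0528*b + 4.8876)/(20.25*b^6 - 2.61*b^5 + 69.7441*b^4 - 3.4092*b^3 + 59.838*b^2 + 1.8576*b + 0.0144)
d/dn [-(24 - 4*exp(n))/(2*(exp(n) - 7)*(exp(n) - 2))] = 2*(-exp(2*n) + 12*exp(n) - 40)*exp(n)/(exp(4*n) - 18*exp(3*n) + 109*exp(2*n) - 252*exp(n) + 196)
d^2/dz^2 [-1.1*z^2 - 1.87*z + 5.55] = -2.20000000000000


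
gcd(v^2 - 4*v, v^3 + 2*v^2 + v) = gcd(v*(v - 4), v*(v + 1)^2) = v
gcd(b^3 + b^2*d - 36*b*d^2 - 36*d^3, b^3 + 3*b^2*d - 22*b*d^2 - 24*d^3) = b^2 + 7*b*d + 6*d^2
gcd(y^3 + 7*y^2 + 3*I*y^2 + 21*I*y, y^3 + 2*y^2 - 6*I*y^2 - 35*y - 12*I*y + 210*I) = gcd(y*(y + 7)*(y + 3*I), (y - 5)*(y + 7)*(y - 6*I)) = y + 7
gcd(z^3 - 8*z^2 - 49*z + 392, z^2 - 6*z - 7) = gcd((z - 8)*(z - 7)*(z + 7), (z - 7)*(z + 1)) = z - 7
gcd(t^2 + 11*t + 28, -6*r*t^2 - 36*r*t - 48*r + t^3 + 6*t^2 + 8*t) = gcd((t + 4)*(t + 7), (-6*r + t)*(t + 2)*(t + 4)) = t + 4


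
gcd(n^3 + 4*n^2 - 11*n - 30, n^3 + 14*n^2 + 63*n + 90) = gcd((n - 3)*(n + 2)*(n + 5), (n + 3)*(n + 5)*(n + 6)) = n + 5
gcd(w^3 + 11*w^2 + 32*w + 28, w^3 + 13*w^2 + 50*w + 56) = w^2 + 9*w + 14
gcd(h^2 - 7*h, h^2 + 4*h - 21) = 1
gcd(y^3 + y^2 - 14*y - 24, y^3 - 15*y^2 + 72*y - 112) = y - 4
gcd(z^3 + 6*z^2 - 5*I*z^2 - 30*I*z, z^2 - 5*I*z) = z^2 - 5*I*z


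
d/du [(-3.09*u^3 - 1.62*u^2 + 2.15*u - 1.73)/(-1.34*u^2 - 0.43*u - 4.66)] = (4.1406*u^4 + 2.6574*u^3 + 46.7758*u^2 + 10.462*u - 10.7629)/(1.7956*u^4 + 1.1524*u^3 + 12.6737*u^2 + 4.0076*u + 21.7156)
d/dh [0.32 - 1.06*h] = -1.06000000000000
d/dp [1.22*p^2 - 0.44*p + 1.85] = 2.44*p - 0.44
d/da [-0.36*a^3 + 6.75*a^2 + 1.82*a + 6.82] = -1.08*a^2 + 13.5*a + 1.82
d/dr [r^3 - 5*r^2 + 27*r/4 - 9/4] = 3*r^2 - 10*r + 27/4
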